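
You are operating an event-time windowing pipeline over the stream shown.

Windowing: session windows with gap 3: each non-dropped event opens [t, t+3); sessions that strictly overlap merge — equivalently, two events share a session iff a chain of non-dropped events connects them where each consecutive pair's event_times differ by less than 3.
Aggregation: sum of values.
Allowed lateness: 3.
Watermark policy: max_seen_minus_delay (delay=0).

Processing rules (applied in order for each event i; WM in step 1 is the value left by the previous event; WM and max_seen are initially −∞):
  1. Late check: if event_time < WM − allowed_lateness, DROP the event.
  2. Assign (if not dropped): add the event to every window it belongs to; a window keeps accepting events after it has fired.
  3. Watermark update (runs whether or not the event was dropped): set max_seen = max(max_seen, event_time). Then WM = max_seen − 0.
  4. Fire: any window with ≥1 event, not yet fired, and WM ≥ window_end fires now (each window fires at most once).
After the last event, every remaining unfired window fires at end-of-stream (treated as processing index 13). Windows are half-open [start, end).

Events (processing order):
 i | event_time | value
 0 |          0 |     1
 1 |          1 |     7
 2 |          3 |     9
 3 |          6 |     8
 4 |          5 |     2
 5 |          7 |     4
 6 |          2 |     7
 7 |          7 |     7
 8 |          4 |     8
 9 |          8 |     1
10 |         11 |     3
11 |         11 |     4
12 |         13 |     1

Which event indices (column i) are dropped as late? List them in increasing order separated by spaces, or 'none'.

i=0 t=0 v=1: → [0,3); WM=0
i=1 t=1 v=7: → [0,4); WM=1
i=2 t=3 v=9: → [0,6); WM=3
i=3 t=6 v=8: → [6,9); WM=6
i=4 t=5 v=2: → [0,9); WM=6
i=5 t=7 v=4: → [0,10); WM=7
i=6 t=2 v=7: DROP (t<7-3); WM=7
i=7 t=7 v=7: → [0,10); WM=7
i=8 t=4 v=8: → [0,10); WM=7
i=9 t=8 v=1: → [0,11); WM=8
i=10 t=11 v=3: → [11,14); WM=11
i=11 t=11 v=4: → [11,14); WM=11
i=12 t=13 v=1: → [11,16); WM=13

6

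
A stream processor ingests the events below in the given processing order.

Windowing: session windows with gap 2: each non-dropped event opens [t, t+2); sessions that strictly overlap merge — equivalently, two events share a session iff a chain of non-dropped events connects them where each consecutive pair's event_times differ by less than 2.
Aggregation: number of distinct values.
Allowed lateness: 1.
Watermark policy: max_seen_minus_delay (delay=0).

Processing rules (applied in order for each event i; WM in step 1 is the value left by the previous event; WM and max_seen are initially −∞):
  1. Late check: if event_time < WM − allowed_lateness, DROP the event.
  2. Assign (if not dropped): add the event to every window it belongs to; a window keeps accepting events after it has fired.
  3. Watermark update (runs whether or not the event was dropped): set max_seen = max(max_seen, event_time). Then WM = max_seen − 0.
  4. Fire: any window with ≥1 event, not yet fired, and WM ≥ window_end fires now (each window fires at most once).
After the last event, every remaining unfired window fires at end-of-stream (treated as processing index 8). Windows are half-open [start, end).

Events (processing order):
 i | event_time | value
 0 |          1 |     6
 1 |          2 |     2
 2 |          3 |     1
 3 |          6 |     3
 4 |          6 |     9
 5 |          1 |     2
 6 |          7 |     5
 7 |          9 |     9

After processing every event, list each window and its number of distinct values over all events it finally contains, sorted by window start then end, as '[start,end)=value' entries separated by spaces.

[1,5)=3 [6,9)=3 [9,11)=1

i=0 t=1 v=6: → [1,3); WM=1
i=1 t=2 v=2: → [1,4); WM=2
i=2 t=3 v=1: → [1,5); WM=3
i=3 t=6 v=3: → [6,8); WM=6
i=4 t=6 v=9: → [6,8); WM=6
i=5 t=1 v=2: DROP (t<6-1); WM=6
i=6 t=7 v=5: → [6,9); WM=7
i=7 t=9 v=9: → [9,11); WM=9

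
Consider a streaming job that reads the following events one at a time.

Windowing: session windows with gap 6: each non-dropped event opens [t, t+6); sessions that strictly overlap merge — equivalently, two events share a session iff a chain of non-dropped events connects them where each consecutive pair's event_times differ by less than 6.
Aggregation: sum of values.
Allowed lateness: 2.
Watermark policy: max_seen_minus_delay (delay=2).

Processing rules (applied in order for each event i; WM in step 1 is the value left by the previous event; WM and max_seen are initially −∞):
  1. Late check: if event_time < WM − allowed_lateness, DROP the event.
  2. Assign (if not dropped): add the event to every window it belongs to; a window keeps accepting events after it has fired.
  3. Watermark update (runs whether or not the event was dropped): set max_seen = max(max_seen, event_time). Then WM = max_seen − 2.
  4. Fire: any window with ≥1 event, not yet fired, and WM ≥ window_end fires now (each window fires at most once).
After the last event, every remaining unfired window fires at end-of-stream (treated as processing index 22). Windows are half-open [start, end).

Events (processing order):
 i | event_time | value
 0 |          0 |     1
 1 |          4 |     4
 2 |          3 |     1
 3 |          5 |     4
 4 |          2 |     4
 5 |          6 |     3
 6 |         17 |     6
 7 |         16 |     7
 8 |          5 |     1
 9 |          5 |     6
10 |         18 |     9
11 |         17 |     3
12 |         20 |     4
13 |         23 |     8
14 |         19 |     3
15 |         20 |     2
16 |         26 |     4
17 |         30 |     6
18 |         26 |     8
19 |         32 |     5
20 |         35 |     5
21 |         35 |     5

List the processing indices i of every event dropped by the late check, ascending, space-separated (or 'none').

i=0 t=0 v=1: → [0,6); WM=-2
i=1 t=4 v=4: → [0,10); WM=2
i=2 t=3 v=1: → [0,10); WM=2
i=3 t=5 v=4: → [0,11); WM=3
i=4 t=2 v=4: → [0,11); WM=3
i=5 t=6 v=3: → [0,12); WM=4
i=6 t=17 v=6: → [17,23); WM=15
i=7 t=16 v=7: → [16,23); WM=15
i=8 t=5 v=1: DROP (t<15-2); WM=15
i=9 t=5 v=6: DROP (t<15-2); WM=15
i=10 t=18 v=9: → [16,24); WM=16
i=11 t=17 v=3: → [16,24); WM=16
i=12 t=20 v=4: → [16,26); WM=18
i=13 t=23 v=8: → [16,29); WM=21
i=14 t=19 v=3: → [16,29); WM=21
i=15 t=20 v=2: → [16,29); WM=21
i=16 t=26 v=4: → [16,32); WM=24
i=17 t=30 v=6: → [16,36); WM=28
i=18 t=26 v=8: → [16,36); WM=28
i=19 t=32 v=5: → [16,38); WM=30
i=20 t=35 v=5: → [16,41); WM=33
i=21 t=35 v=5: → [16,41); WM=33

8 9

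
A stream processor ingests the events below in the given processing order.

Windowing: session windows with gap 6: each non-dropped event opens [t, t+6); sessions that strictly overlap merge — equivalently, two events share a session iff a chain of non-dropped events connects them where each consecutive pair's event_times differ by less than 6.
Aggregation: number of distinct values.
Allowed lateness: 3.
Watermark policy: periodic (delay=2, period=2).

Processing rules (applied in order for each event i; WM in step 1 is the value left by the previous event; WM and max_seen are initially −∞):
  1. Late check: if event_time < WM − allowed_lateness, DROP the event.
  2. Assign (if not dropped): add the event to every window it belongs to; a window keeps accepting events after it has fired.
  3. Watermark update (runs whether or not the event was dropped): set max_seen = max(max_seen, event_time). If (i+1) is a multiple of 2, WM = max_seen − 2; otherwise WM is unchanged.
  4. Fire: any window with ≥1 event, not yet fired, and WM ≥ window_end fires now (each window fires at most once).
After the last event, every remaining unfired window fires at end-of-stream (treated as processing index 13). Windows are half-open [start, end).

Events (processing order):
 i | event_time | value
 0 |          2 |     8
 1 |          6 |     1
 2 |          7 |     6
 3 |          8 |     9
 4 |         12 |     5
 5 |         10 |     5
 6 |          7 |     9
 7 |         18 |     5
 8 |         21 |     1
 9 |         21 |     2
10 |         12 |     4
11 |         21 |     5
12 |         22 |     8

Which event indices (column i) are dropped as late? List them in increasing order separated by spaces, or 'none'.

10

i=0 t=2 v=8: → [2,8); WM=−∞
i=1 t=6 v=1: → [2,12); WM=4
i=2 t=7 v=6: → [2,13); WM=4
i=3 t=8 v=9: → [2,14); WM=6
i=4 t=12 v=5: → [2,18); WM=6
i=5 t=10 v=5: → [2,18); WM=10
i=6 t=7 v=9: → [2,18); WM=10
i=7 t=18 v=5: → [18,24); WM=16
i=8 t=21 v=1: → [18,27); WM=16
i=9 t=21 v=2: → [18,27); WM=19
i=10 t=12 v=4: DROP (t<19-3); WM=19
i=11 t=21 v=5: → [18,27); WM=19
i=12 t=22 v=8: → [18,28); WM=19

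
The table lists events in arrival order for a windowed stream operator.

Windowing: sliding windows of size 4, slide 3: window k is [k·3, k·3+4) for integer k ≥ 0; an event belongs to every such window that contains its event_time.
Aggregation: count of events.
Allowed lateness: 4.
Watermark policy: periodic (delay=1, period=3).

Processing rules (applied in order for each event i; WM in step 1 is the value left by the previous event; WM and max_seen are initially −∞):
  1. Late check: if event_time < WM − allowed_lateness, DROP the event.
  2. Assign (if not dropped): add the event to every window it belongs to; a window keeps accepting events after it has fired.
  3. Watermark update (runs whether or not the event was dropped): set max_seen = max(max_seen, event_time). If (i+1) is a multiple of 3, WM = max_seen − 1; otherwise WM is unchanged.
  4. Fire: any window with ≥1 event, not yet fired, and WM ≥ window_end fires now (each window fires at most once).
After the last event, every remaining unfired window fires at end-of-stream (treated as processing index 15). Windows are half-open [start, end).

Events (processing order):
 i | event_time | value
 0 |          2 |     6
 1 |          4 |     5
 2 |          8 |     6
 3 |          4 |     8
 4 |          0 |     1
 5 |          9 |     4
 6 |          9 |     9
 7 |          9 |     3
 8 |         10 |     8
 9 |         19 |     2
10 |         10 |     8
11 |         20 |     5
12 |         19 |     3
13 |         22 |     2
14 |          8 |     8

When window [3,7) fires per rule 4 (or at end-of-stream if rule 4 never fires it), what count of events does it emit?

1

i=0 t=2 v=6: → [0,4); WM=−∞
i=1 t=4 v=5: → [3,7); WM=−∞
i=2 t=8 v=6: → [6,10); WM=7; [0,4) fires=1 [3,7) fires=1
i=3 t=4 v=8: → [3,7); WM=7
i=4 t=0 v=1: DROP (t<7-4); WM=7
i=5 t=9 v=4: → [9,13),[6,10); WM=8
i=6 t=9 v=9: → [9,13),[6,10); WM=8
i=7 t=9 v=3: → [9,13),[6,10); WM=8
i=8 t=10 v=8: → [9,13); WM=9
i=9 t=19 v=2: → [18,22); WM=9
i=10 t=10 v=8: → [9,13); WM=9
i=11 t=20 v=5: → [18,22); WM=19; [6,10) fires=4 [9,13) fires=5
i=12 t=19 v=3: → [18,22); WM=19
i=13 t=22 v=2: → [21,25); WM=19
i=14 t=8 v=8: DROP (t<19-4); WM=21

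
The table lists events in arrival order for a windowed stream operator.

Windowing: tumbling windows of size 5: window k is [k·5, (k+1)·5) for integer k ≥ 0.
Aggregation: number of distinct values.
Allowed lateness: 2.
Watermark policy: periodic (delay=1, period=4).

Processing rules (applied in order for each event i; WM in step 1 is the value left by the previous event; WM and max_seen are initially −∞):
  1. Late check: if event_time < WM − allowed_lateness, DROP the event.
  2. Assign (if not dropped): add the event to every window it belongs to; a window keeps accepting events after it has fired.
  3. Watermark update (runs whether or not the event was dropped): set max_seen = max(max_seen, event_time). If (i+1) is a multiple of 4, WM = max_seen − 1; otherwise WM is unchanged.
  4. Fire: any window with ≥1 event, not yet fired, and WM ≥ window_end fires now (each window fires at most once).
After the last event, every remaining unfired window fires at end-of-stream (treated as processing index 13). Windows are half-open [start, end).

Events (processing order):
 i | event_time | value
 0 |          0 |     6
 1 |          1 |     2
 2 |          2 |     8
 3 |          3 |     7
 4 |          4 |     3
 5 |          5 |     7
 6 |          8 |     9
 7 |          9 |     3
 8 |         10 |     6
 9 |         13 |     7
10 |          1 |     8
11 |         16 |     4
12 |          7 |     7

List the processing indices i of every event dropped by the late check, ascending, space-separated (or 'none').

i=0 t=0 v=6: → [0,5); WM=−∞
i=1 t=1 v=2: → [0,5); WM=−∞
i=2 t=2 v=8: → [0,5); WM=−∞
i=3 t=3 v=7: → [0,5); WM=2
i=4 t=4 v=3: → [0,5); WM=2
i=5 t=5 v=7: → [5,10); WM=2
i=6 t=8 v=9: → [5,10); WM=2
i=7 t=9 v=3: → [5,10); WM=8; [0,5) fires=5
i=8 t=10 v=6: → [10,15); WM=8
i=9 t=13 v=7: → [10,15); WM=8
i=10 t=1 v=8: DROP (t<8-2); WM=8
i=11 t=16 v=4: → [15,20); WM=15; [5,10) fires=3 [10,15) fires=2
i=12 t=7 v=7: DROP (t<15-2); WM=15

10 12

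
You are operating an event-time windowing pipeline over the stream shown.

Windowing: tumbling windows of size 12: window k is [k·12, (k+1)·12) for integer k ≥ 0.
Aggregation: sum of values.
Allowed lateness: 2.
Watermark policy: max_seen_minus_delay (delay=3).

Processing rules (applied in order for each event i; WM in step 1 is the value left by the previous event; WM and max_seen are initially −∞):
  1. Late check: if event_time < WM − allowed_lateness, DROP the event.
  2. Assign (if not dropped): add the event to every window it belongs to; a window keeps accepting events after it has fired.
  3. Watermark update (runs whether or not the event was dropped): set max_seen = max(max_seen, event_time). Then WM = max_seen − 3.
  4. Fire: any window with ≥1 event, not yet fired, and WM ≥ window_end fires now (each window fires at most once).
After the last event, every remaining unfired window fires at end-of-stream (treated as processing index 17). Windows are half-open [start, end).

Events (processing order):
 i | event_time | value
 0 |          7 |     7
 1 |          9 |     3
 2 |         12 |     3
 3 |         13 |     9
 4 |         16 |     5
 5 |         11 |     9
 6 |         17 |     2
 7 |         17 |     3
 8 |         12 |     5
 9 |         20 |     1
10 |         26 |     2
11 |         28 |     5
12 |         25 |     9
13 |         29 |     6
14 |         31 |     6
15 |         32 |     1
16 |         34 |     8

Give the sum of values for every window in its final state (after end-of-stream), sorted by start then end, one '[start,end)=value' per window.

[0,12)=19 [12,24)=28 [24,36)=37

i=0 t=7 v=7: → [0,12); WM=4
i=1 t=9 v=3: → [0,12); WM=6
i=2 t=12 v=3: → [12,24); WM=9
i=3 t=13 v=9: → [12,24); WM=10
i=4 t=16 v=5: → [12,24); WM=13; [0,12) fires=10
i=5 t=11 v=9: → [0,12); WM=13
i=6 t=17 v=2: → [12,24); WM=14
i=7 t=17 v=3: → [12,24); WM=14
i=8 t=12 v=5: → [12,24); WM=14
i=9 t=20 v=1: → [12,24); WM=17
i=10 t=26 v=2: → [24,36); WM=23
i=11 t=28 v=5: → [24,36); WM=25; [12,24) fires=28
i=12 t=25 v=9: → [24,36); WM=25
i=13 t=29 v=6: → [24,36); WM=26
i=14 t=31 v=6: → [24,36); WM=28
i=15 t=32 v=1: → [24,36); WM=29
i=16 t=34 v=8: → [24,36); WM=31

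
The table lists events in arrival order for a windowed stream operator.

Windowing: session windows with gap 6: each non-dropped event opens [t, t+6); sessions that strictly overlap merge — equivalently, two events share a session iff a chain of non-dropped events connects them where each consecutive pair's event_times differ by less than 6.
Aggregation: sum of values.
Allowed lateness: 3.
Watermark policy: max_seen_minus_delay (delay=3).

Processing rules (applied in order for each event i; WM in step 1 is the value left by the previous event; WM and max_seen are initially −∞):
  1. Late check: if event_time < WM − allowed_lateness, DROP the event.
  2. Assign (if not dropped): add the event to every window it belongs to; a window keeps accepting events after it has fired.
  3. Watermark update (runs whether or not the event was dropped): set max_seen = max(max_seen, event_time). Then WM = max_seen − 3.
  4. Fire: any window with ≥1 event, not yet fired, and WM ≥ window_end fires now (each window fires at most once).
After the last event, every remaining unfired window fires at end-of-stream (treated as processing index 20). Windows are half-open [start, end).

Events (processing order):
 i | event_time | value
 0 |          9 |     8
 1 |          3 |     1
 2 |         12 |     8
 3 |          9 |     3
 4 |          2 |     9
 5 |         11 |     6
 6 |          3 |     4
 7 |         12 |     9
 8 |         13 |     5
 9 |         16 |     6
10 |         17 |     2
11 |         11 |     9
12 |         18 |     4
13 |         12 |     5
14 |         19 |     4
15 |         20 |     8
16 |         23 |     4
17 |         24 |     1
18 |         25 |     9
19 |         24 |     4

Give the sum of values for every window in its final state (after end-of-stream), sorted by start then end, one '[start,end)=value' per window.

i=0 t=9 v=8: → [9,15); WM=6
i=1 t=3 v=1: → [3,9); WM=6
i=2 t=12 v=8: → [9,18); WM=9
i=3 t=9 v=3: → [9,18); WM=9
i=4 t=2 v=9: DROP (t<9-3); WM=9
i=5 t=11 v=6: → [9,18); WM=9
i=6 t=3 v=4: DROP (t<9-3); WM=9
i=7 t=12 v=9: → [9,18); WM=9
i=8 t=13 v=5: → [9,19); WM=10
i=9 t=16 v=6: → [9,22); WM=13
i=10 t=17 v=2: → [9,23); WM=14
i=11 t=11 v=9: → [9,23); WM=14
i=12 t=18 v=4: → [9,24); WM=15
i=13 t=12 v=5: → [9,24); WM=15
i=14 t=19 v=4: → [9,25); WM=16
i=15 t=20 v=8: → [9,26); WM=17
i=16 t=23 v=4: → [9,29); WM=20
i=17 t=24 v=1: → [9,30); WM=21
i=18 t=25 v=9: → [9,31); WM=22
i=19 t=24 v=4: → [9,31); WM=22

[3,9)=1 [9,31)=95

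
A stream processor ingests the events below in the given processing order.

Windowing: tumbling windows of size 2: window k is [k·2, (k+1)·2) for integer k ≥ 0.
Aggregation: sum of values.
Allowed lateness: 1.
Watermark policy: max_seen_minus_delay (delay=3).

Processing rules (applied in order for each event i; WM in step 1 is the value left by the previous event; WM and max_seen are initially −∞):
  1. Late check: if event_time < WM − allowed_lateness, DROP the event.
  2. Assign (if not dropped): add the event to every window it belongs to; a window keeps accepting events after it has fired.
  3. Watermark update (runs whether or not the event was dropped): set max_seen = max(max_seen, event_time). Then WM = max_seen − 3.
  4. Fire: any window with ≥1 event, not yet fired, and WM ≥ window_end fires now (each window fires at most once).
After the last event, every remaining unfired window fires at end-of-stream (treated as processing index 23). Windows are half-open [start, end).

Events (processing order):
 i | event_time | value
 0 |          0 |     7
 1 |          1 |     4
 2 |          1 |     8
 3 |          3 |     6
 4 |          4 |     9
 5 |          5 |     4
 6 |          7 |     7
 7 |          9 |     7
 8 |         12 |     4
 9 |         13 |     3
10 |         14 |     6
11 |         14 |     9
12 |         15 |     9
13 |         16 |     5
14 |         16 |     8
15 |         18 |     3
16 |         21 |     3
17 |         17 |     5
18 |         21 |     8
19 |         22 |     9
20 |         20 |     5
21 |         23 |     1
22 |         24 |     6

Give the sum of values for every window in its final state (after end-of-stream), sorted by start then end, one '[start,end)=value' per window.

[0,2)=19 [2,4)=6 [4,6)=13 [6,8)=7 [8,10)=7 [12,14)=7 [14,16)=24 [16,18)=18 [18,20)=3 [20,22)=16 [22,24)=10 [24,26)=6

i=0 t=0 v=7: → [0,2); WM=-3
i=1 t=1 v=4: → [0,2); WM=-2
i=2 t=1 v=8: → [0,2); WM=-2
i=3 t=3 v=6: → [2,4); WM=0
i=4 t=4 v=9: → [4,6); WM=1
i=5 t=5 v=4: → [4,6); WM=2; [0,2) fires=19
i=6 t=7 v=7: → [6,8); WM=4; [2,4) fires=6
i=7 t=9 v=7: → [8,10); WM=6; [4,6) fires=13
i=8 t=12 v=4: → [12,14); WM=9; [6,8) fires=7
i=9 t=13 v=3: → [12,14); WM=10; [8,10) fires=7
i=10 t=14 v=6: → [14,16); WM=11
i=11 t=14 v=9: → [14,16); WM=11
i=12 t=15 v=9: → [14,16); WM=12
i=13 t=16 v=5: → [16,18); WM=13
i=14 t=16 v=8: → [16,18); WM=13
i=15 t=18 v=3: → [18,20); WM=15; [12,14) fires=7
i=16 t=21 v=3: → [20,22); WM=18; [14,16) fires=24 [16,18) fires=13
i=17 t=17 v=5: → [16,18); WM=18
i=18 t=21 v=8: → [20,22); WM=18
i=19 t=22 v=9: → [22,24); WM=19
i=20 t=20 v=5: → [20,22); WM=19
i=21 t=23 v=1: → [22,24); WM=20; [18,20) fires=3
i=22 t=24 v=6: → [24,26); WM=21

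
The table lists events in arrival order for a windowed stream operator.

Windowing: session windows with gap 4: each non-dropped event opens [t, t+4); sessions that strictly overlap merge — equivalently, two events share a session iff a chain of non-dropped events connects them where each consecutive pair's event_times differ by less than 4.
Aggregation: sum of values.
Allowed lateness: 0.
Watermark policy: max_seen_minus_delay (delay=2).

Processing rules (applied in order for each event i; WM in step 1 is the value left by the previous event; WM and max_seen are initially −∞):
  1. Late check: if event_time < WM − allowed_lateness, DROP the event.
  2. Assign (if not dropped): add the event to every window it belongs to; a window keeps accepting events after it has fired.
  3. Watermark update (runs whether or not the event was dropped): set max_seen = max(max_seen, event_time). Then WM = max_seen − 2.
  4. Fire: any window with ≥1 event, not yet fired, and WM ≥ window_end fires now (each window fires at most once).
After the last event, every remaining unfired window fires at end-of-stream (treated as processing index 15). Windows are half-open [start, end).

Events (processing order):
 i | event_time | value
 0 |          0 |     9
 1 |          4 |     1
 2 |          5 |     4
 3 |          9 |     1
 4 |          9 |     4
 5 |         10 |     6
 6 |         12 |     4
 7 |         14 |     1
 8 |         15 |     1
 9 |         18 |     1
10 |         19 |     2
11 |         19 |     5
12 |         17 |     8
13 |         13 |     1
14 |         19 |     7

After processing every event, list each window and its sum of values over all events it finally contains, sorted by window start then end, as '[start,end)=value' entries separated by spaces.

[0,4)=9 [4,9)=5 [9,23)=40

i=0 t=0 v=9: → [0,4); WM=-2
i=1 t=4 v=1: → [4,8); WM=2
i=2 t=5 v=4: → [4,9); WM=3
i=3 t=9 v=1: → [9,13); WM=7
i=4 t=9 v=4: → [9,13); WM=7
i=5 t=10 v=6: → [9,14); WM=8
i=6 t=12 v=4: → [9,16); WM=10
i=7 t=14 v=1: → [9,18); WM=12
i=8 t=15 v=1: → [9,19); WM=13
i=9 t=18 v=1: → [9,22); WM=16
i=10 t=19 v=2: → [9,23); WM=17
i=11 t=19 v=5: → [9,23); WM=17
i=12 t=17 v=8: → [9,23); WM=17
i=13 t=13 v=1: DROP (t<17-0); WM=17
i=14 t=19 v=7: → [9,23); WM=17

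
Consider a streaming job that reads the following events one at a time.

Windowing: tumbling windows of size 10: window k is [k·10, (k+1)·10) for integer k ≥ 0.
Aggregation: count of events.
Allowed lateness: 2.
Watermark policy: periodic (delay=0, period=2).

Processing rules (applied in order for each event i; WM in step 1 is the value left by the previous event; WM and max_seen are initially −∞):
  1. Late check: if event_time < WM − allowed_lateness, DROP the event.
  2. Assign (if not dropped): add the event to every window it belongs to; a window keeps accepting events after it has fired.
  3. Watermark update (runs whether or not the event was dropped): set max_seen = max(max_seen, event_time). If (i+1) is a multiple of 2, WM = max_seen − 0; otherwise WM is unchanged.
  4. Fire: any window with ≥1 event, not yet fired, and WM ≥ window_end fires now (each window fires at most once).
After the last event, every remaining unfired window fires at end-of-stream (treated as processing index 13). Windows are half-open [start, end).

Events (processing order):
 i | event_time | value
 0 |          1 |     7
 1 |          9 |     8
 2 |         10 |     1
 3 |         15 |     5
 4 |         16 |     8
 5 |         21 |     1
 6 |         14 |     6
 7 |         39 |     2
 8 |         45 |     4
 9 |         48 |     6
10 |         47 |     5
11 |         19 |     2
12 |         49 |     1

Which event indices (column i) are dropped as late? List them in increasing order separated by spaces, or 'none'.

i=0 t=1 v=7: → [0,10); WM=−∞
i=1 t=9 v=8: → [0,10); WM=9
i=2 t=10 v=1: → [10,20); WM=9
i=3 t=15 v=5: → [10,20); WM=15; [0,10) fires=2
i=4 t=16 v=8: → [10,20); WM=15
i=5 t=21 v=1: → [20,30); WM=21; [10,20) fires=3
i=6 t=14 v=6: DROP (t<21-2); WM=21
i=7 t=39 v=2: → [30,40); WM=39; [20,30) fires=1
i=8 t=45 v=4: → [40,50); WM=39
i=9 t=48 v=6: → [40,50); WM=48; [30,40) fires=1
i=10 t=47 v=5: → [40,50); WM=48
i=11 t=19 v=2: DROP (t<48-2); WM=48
i=12 t=49 v=1: → [40,50); WM=48

6 11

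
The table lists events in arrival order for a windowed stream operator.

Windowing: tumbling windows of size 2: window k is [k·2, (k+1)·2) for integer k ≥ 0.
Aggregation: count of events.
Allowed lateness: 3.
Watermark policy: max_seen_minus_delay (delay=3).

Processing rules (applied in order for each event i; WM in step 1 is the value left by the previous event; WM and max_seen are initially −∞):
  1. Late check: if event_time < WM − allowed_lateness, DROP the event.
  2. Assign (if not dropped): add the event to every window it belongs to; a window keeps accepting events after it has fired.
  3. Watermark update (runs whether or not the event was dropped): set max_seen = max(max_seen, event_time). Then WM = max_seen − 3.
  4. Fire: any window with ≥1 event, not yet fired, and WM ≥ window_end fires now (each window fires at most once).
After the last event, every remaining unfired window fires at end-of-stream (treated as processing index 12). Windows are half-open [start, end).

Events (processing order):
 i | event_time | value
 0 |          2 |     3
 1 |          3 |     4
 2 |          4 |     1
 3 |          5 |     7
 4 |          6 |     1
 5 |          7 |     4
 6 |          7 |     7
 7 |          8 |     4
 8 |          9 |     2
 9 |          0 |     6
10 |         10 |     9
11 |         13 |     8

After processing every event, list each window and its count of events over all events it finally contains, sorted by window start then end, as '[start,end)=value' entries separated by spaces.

[2,4)=2 [4,6)=2 [6,8)=3 [8,10)=2 [10,12)=1 [12,14)=1

i=0 t=2 v=3: → [2,4); WM=-1
i=1 t=3 v=4: → [2,4); WM=0
i=2 t=4 v=1: → [4,6); WM=1
i=3 t=5 v=7: → [4,6); WM=2
i=4 t=6 v=1: → [6,8); WM=3
i=5 t=7 v=4: → [6,8); WM=4; [2,4) fires=2
i=6 t=7 v=7: → [6,8); WM=4
i=7 t=8 v=4: → [8,10); WM=5
i=8 t=9 v=2: → [8,10); WM=6; [4,6) fires=2
i=9 t=0 v=6: DROP (t<6-3); WM=6
i=10 t=10 v=9: → [10,12); WM=7
i=11 t=13 v=8: → [12,14); WM=10; [6,8) fires=3 [8,10) fires=2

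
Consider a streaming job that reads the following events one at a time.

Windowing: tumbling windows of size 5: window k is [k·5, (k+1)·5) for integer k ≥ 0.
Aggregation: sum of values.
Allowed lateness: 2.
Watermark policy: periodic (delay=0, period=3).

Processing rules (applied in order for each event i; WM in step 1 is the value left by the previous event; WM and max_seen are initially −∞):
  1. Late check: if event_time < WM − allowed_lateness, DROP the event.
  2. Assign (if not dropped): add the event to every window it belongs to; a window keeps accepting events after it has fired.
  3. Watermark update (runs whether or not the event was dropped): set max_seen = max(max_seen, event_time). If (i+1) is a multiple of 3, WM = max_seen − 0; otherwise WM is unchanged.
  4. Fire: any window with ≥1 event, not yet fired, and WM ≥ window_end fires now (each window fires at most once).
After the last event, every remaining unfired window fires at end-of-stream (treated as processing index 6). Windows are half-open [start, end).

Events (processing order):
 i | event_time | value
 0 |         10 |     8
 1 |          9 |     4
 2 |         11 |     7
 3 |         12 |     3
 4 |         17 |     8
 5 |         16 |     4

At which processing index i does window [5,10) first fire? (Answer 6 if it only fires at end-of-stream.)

2

i=0 t=10 v=8: → [10,15); WM=−∞
i=1 t=9 v=4: → [5,10); WM=−∞
i=2 t=11 v=7: → [10,15); WM=11; [5,10) fires=4
i=3 t=12 v=3: → [10,15); WM=11
i=4 t=17 v=8: → [15,20); WM=11
i=5 t=16 v=4: → [15,20); WM=17; [10,15) fires=18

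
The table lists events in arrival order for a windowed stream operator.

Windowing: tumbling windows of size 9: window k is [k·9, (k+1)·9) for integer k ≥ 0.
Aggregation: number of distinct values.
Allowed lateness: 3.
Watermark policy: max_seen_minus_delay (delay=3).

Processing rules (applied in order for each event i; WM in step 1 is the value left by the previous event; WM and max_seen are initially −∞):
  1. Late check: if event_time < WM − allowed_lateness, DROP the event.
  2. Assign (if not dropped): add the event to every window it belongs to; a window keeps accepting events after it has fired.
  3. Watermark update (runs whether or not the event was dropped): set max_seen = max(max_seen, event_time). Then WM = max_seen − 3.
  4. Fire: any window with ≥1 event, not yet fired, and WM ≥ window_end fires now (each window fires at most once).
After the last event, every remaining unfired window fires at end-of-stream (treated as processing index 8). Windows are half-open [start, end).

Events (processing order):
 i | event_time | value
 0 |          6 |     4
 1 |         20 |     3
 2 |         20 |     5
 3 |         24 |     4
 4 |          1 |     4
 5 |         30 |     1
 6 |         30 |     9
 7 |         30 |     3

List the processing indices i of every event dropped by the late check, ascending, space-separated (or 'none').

4

i=0 t=6 v=4: → [0,9); WM=3
i=1 t=20 v=3: → [18,27); WM=17; [0,9) fires=1
i=2 t=20 v=5: → [18,27); WM=17
i=3 t=24 v=4: → [18,27); WM=21
i=4 t=1 v=4: DROP (t<21-3); WM=21
i=5 t=30 v=1: → [27,36); WM=27; [18,27) fires=3
i=6 t=30 v=9: → [27,36); WM=27
i=7 t=30 v=3: → [27,36); WM=27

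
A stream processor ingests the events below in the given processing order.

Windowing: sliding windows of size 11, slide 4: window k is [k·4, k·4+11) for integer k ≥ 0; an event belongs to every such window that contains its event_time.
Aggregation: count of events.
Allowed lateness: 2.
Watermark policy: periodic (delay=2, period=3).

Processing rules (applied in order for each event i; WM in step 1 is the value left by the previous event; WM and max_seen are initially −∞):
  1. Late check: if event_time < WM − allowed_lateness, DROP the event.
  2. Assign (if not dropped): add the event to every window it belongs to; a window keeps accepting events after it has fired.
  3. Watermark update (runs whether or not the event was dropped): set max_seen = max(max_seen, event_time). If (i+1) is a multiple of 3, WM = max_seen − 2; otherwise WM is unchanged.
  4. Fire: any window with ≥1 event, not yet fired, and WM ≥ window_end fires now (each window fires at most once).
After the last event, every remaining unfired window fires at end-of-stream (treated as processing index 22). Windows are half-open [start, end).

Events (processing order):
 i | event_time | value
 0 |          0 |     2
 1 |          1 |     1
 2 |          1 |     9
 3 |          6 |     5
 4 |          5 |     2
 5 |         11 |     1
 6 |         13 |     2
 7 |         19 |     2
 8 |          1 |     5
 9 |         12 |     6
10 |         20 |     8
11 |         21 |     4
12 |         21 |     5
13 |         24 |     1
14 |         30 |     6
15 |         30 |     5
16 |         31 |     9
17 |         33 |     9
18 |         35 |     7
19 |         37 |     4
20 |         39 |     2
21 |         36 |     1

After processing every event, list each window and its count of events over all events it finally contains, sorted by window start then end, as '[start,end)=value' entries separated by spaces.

[0,11)=5 [4,15)=4 [8,19)=2 [12,23)=5 [16,27)=5 [20,31)=6 [24,35)=5 [28,39)=7 [32,43)=5 [36,47)=3

i=0 t=0 v=2: → [0,11); WM=−∞
i=1 t=1 v=1: → [0,11); WM=−∞
i=2 t=1 v=9: → [0,11); WM=-1
i=3 t=6 v=5: → [4,15),[0,11); WM=-1
i=4 t=5 v=2: → [4,15),[0,11); WM=-1
i=5 t=11 v=1: → [8,19),[4,15); WM=9
i=6 t=13 v=2: → [12,23),[8,19),[4,15); WM=9
i=7 t=19 v=2: → [16,27),[12,23); WM=9
i=8 t=1 v=5: DROP (t<9-2); WM=17; [0,11) fires=5 [4,15) fires=4
i=9 t=12 v=6: DROP (t<17-2); WM=17
i=10 t=20 v=8: → [20,31),[16,27),[12,23); WM=17
i=11 t=21 v=4: → [20,31),[16,27),[12,23); WM=19; [8,19) fires=2
i=12 t=21 v=5: → [20,31),[16,27),[12,23); WM=19
i=13 t=24 v=1: → [24,35),[20,31),[16,27); WM=19
i=14 t=30 v=6: → [28,39),[24,35),[20,31); WM=28; [12,23) fires=5 [16,27) fires=5
i=15 t=30 v=5: → [28,39),[24,35),[20,31); WM=28
i=16 t=31 v=9: → [28,39),[24,35); WM=28
i=17 t=33 v=9: → [32,43),[28,39),[24,35); WM=31; [20,31) fires=6
i=18 t=35 v=7: → [32,43),[28,39); WM=31
i=19 t=37 v=4: → [36,47),[32,43),[28,39); WM=31
i=20 t=39 v=2: → [36,47),[32,43); WM=37; [24,35) fires=5
i=21 t=36 v=1: → [36,47),[32,43),[28,39); WM=37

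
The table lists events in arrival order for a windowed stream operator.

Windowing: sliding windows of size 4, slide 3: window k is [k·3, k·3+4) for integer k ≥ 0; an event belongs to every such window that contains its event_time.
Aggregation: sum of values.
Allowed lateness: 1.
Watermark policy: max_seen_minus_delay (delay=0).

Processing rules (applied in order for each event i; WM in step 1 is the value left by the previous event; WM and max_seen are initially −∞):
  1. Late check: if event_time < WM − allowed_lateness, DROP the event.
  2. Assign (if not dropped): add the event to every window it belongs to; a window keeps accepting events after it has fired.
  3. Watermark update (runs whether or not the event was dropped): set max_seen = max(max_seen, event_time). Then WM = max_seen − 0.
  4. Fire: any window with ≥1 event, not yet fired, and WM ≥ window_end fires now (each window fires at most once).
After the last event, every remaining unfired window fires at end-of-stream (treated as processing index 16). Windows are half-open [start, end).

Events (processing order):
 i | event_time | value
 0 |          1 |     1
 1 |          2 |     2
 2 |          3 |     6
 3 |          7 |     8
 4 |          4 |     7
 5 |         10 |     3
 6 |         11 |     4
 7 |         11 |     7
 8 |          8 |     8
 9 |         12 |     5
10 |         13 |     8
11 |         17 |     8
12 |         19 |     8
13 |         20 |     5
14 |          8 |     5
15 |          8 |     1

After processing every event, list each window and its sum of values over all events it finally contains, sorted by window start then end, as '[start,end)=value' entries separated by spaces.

i=0 t=1 v=1: → [0,4); WM=1
i=1 t=2 v=2: → [0,4); WM=2
i=2 t=3 v=6: → [3,7),[0,4); WM=3
i=3 t=7 v=8: → [6,10); WM=7; [0,4) fires=9 [3,7) fires=6
i=4 t=4 v=7: DROP (t<7-1); WM=7
i=5 t=10 v=3: → [9,13); WM=10; [6,10) fires=8
i=6 t=11 v=4: → [9,13); WM=11
i=7 t=11 v=7: → [9,13); WM=11
i=8 t=8 v=8: DROP (t<11-1); WM=11
i=9 t=12 v=5: → [12,16),[9,13); WM=12
i=10 t=13 v=8: → [12,16); WM=13; [9,13) fires=19
i=11 t=17 v=8: → [15,19); WM=17; [12,16) fires=13
i=12 t=19 v=8: → [18,22); WM=19; [15,19) fires=8
i=13 t=20 v=5: → [18,22); WM=20
i=14 t=8 v=5: DROP (t<20-1); WM=20
i=15 t=8 v=1: DROP (t<20-1); WM=20

[0,4)=9 [3,7)=6 [6,10)=8 [9,13)=19 [12,16)=13 [15,19)=8 [18,22)=13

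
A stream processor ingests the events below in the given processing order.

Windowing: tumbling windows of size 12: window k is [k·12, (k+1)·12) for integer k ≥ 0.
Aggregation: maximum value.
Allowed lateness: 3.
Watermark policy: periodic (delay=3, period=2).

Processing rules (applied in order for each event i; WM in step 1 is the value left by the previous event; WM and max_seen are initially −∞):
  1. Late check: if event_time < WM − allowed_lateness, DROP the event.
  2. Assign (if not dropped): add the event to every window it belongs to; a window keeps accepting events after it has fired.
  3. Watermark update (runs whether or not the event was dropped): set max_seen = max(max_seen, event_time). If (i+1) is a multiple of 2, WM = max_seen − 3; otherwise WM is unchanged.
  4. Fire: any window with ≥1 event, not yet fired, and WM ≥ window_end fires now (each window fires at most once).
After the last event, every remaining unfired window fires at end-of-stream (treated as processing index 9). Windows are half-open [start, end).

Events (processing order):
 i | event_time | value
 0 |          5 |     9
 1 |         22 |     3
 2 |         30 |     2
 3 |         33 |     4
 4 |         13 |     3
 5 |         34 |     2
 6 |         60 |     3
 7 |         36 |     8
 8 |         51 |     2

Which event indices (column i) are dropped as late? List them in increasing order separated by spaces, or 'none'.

4 8

i=0 t=5 v=9: → [0,12); WM=−∞
i=1 t=22 v=3: → [12,24); WM=19; [0,12) fires=9
i=2 t=30 v=2: → [24,36); WM=19
i=3 t=33 v=4: → [24,36); WM=30; [12,24) fires=3
i=4 t=13 v=3: DROP (t<30-3); WM=30
i=5 t=34 v=2: → [24,36); WM=31
i=6 t=60 v=3: → [60,72); WM=31
i=7 t=36 v=8: → [36,48); WM=57; [24,36) fires=4 [36,48) fires=8
i=8 t=51 v=2: DROP (t<57-3); WM=57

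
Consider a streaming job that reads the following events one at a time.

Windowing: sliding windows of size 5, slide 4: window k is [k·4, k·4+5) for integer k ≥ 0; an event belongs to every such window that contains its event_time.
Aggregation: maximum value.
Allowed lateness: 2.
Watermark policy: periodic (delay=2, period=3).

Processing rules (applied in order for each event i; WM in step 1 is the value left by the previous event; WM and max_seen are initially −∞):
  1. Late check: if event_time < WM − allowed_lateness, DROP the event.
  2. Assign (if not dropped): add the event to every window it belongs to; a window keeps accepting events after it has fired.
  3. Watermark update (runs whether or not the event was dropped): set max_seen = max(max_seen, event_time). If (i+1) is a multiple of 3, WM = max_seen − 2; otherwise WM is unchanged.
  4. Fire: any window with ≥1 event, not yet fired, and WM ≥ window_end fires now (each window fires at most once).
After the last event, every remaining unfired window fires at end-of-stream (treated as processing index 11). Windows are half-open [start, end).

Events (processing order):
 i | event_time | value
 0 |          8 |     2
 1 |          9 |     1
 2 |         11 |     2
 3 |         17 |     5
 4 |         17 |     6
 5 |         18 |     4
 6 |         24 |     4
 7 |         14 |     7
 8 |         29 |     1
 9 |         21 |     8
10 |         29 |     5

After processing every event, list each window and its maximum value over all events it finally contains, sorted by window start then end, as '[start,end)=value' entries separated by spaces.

[4,9)=2 [8,13)=2 [12,17)=7 [16,21)=6 [20,25)=4 [24,29)=4 [28,33)=5

i=0 t=8 v=2: → [8,13),[4,9); WM=−∞
i=1 t=9 v=1: → [8,13); WM=−∞
i=2 t=11 v=2: → [8,13); WM=9; [4,9) fires=2
i=3 t=17 v=5: → [16,21); WM=9
i=4 t=17 v=6: → [16,21); WM=9
i=5 t=18 v=4: → [16,21); WM=16; [8,13) fires=2
i=6 t=24 v=4: → [24,29),[20,25); WM=16
i=7 t=14 v=7: → [12,17); WM=16
i=8 t=29 v=1: → [28,33); WM=27; [12,17) fires=7 [16,21) fires=6 [20,25) fires=4
i=9 t=21 v=8: DROP (t<27-2); WM=27
i=10 t=29 v=5: → [28,33); WM=27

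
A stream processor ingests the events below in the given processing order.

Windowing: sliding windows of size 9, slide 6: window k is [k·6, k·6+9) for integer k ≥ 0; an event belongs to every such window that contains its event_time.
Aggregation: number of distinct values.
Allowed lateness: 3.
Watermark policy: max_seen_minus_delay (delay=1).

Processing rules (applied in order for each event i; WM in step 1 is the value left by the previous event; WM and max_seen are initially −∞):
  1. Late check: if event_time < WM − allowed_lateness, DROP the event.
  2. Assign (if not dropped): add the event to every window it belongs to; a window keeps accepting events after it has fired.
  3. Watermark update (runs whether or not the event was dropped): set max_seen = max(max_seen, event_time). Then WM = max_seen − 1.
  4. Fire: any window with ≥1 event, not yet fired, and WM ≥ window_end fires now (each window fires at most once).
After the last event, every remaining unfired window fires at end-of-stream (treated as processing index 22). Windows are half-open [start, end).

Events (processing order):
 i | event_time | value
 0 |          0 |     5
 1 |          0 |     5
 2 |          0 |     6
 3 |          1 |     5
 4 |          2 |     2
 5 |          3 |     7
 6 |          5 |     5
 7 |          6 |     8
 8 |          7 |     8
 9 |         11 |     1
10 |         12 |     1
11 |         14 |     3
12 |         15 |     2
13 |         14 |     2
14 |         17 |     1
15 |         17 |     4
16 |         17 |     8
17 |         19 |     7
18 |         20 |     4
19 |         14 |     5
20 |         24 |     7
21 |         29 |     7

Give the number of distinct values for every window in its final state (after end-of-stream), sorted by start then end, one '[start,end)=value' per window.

i=0 t=0 v=5: → [0,9); WM=-1
i=1 t=0 v=5: → [0,9); WM=-1
i=2 t=0 v=6: → [0,9); WM=-1
i=3 t=1 v=5: → [0,9); WM=0
i=4 t=2 v=2: → [0,9); WM=1
i=5 t=3 v=7: → [0,9); WM=2
i=6 t=5 v=5: → [0,9); WM=4
i=7 t=6 v=8: → [6,15),[0,9); WM=5
i=8 t=7 v=8: → [6,15),[0,9); WM=6
i=9 t=11 v=1: → [6,15); WM=10; [0,9) fires=5
i=10 t=12 v=1: → [12,21),[6,15); WM=11
i=11 t=14 v=3: → [12,21),[6,15); WM=13
i=12 t=15 v=2: → [12,21); WM=14
i=13 t=14 v=2: → [12,21),[6,15); WM=14
i=14 t=17 v=1: → [12,21); WM=16; [6,15) fires=4
i=15 t=17 v=4: → [12,21); WM=16
i=16 t=17 v=8: → [12,21); WM=16
i=17 t=19 v=7: → [18,27),[12,21); WM=18
i=18 t=20 v=4: → [18,27),[12,21); WM=19
i=19 t=14 v=5: DROP (t<19-3); WM=19
i=20 t=24 v=7: → [24,33),[18,27); WM=23; [12,21) fires=6
i=21 t=29 v=7: → [24,33); WM=28; [18,27) fires=2

[0,9)=5 [6,15)=4 [12,21)=6 [18,27)=2 [24,33)=1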